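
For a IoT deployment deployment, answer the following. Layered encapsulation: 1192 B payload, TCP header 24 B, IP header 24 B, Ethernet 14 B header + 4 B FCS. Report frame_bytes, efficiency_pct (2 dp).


TCP segment = 1192 + 24 = 1216 B
IP packet = 1216 + 24 = 1240 B
Ethernet frame = 1240 + 14 + 4 = 1258 B
Efficiency = app / frame = 1192 / 1258 = 0.947536 = 94.7536% -> 94.75% (2 dp)

1258, 94.75


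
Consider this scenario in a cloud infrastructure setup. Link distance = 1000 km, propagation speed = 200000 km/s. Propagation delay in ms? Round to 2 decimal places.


Given: distance = 1000 km, speed = 200000 km/s
Delay = distance / speed = 1000 / 200000 seconds
Delay in ms = 1000 * 1000 / 200000
Delay = 5.0000 ms
Rounded to 2 dp = 5.00 ms

5.00


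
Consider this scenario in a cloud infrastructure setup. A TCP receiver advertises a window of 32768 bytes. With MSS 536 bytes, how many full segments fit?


Given: RWND = 32768 bytes, MSS = 536 bytes
Full segments = floor(RWND / MSS)
Full segments = floor(32768 / 536)
Full segments = floor(61.1343) = 61

61


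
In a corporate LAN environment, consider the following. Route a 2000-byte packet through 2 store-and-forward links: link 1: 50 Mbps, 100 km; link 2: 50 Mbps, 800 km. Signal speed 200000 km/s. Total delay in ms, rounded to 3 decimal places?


Packet = 2000 bytes = 16000 bits. Store-and-forward: sum (t_trans + t_prop) per link.
Link 1: t_trans = 16000/(50*10^6) s = 0.3200 ms; t_prop = 100/200000 s = 0.5000 ms; subtotal = 0.8200 ms
Link 2: t_trans = 16000/(50*10^6) s = 0.3200 ms; t_prop = 800/200000 s = 4.0000 ms; subtotal = 4.3200 ms
End-to-end = 0.8200 + 4.3200 = 5.1400 ms -> 5.140 ms (3 dp)

5.140


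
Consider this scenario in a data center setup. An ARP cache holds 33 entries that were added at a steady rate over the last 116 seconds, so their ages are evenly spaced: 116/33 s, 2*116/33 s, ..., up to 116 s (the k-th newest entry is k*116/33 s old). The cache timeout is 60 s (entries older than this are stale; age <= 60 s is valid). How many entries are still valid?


Ages are k * 116/33 s for k = 1..33 (spacing = 3.5152 s).
Entry k is valid iff k * 116/33 <= 60 iff k <= 33 * 60 / 116 = 17.0690
n_valid = floor(17.0690) = 17
(n_stale = 33 - 17 = 16)

17


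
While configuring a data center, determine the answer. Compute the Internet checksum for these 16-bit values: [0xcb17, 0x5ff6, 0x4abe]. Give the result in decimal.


Given words: [0xcb17, 0x5ff6, 0x4abe]
Step 1: Sum all words
Raw sum = 51991 + 24566 + 19134 = 95691
Step 2: Fold carry: (30155 + 1) = 30156
One's complement = ~30156 & 0xFFFF = 35379

35379


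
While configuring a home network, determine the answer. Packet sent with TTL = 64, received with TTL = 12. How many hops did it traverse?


Given: initial TTL = 64, received TTL = 12
Hops = initial TTL - received TTL
Hops = 64 - 12 = 52

52


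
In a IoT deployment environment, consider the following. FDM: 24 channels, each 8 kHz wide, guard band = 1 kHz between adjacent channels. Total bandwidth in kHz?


Given: 24 channels, 8 kHz each, guard = 1 kHz
Channel bandwidth = 24 * 8 = 192 kHz
Guard bands = 23 gaps * 1 kHz = 23 kHz
Total = 192 + 23 = 215 kHz

215


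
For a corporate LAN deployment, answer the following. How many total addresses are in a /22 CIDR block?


Given: CIDR prefix /22
Host bits = 32 - 22 = 10
Total addresses = 2^10 = 1024

1024


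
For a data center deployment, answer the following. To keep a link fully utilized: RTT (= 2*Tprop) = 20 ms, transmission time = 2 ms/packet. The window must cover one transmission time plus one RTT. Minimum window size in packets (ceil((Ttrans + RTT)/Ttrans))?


Given: Ttrans = 2 ms, RTT = 20 ms (= 2 * Tprop, Tprop = 10 ms)
Time until first ACK returns = Ttrans + RTT = 2 + 20 = 22 ms
Need W * Ttrans >= Ttrans + RTT  ->  W >= (Ttrans + RTT) / Ttrans
(Ttrans + RTT) / Ttrans = 22 / 2 = 11
W_min = ceil(11) = 11

11


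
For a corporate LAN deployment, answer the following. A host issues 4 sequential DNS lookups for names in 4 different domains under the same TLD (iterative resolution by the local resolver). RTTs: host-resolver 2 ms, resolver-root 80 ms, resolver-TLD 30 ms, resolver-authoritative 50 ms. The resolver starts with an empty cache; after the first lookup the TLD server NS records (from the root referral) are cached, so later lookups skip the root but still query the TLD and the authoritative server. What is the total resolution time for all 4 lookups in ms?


Lookup 1 (cold cache): local + root + TLD + auth = 2 + 80 + 30 + 50 = 162 ms
Lookups 2..4 (TLD NS cached -> skip root; new domain -> still ask TLD and auth): local + TLD + auth = 2 + 30 + 50 = 82 ms each
Remaining 3 lookups: 3 * 82 = 246 ms
Total = 162 + 246 = 408 ms

408


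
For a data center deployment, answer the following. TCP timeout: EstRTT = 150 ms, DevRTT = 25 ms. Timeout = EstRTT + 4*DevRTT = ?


Given: EstRTT = 150 ms, DevRTT = 25 ms
Timeout = EstRTT + 4 * DevRTT
4 * DevRTT = 4 * 25 = 100
Timeout = 150 + 100 = 250 ms

250


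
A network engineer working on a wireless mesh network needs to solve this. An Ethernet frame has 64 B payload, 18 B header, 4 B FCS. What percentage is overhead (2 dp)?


Given: payload = 64 B, header = 18 B, trailer = 4 B
Overhead bytes = header + trailer = 18 + 4 = 22
Total frame = payload + overhead = 64 + 22 = 86
Overhead % = 22 / 86 * 100 = 25.5814% -> 25.58% (2 dp)

25.58


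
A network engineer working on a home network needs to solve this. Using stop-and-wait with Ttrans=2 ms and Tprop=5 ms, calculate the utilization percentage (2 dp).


Given: Ttrans = 2 ms, Tprop = 5 ms
RTT = 2 * Tprop = 2 * 5 = 10 ms
U = Ttrans / (Ttrans + RTT)
U = 2 / (2 + 10)
U = 2 / 12 = 0.166667
U% = 16.67%

16.67


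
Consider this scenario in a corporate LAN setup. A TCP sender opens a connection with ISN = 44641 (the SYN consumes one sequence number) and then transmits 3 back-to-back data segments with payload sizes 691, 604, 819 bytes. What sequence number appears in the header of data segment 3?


The SYN occupies sequence number ISN = 44641, so the first data byte is ISN + 1 = 44642.
SEQ of data segment i = (ISN + 1) + sum of payload sizes of segments 1..i-1.
Segment 1: SEQ = 44642, payload = 691 bytes
Segment 2: SEQ = 45333, payload = 604 bytes
Segment 3: SEQ = 45937, payload = 819 bytes
SEQ of segment 3 = 44642 + 691 + 604 = 45937

45937


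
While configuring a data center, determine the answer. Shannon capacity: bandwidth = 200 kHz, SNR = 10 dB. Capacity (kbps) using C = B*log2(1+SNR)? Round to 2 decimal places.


Given: B = 200 kHz, SNR = 10 dB
SNR linear = 10^(10/10) = 10
1 + SNR = 11
log2(11) = 3.4594316186
C = 200 * 1000 * 3.4594316186 = 691886.3237 bps
C = 691.886324 kbps -> 691.89 kbps (2 dp)

691.89


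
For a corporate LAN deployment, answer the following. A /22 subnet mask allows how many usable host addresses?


Given: subnet mask /22
Host bits = 32 - 22 = 10
Total addresses = 2^10 = 1024
Usable hosts = 1024 - 2 (network + broadcast) = 1022

1022


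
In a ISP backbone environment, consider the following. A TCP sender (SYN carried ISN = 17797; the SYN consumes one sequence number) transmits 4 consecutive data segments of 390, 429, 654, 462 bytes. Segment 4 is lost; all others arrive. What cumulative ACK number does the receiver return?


SYN uses sequence number 17797; first data byte = ISN + 1 = 17798.
Segment 1: SEQ = 17798, len = 390 B, covers [17798, 18187]
Segment 2: SEQ = 18188, len = 429 B, covers [18188, 18616]
Segment 3: SEQ = 18617, len = 654 B, covers [18617, 19270]
Segment 4: SEQ = 19271, len = 462 B, covers [19271, 19732] [LOST]
In-order data received: bytes [17798, 19270] (segments 1..3).
Segment 4 missing -> gap begins at byte 19271.
Cumulative ACK = next expected in-order byte = 17798 + 390 + 429 + 654 = 19271

19271


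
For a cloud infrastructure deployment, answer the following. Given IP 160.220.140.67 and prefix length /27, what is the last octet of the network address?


Given: IP = 160.220.140.67, prefix = /27
Subnet mask = 255.255.255.224
Last octet of IP: 67
Last octet of mask: 224
Network last octet = 67 AND 224 = 64

64


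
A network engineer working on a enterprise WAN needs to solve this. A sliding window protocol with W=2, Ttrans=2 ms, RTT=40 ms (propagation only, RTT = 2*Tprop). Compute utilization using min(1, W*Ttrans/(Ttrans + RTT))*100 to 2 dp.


Given: W = 2, Ttrans = 2 ms, RTT = 40 ms (= 2 * Tprop, Tprop = 20 ms)
Cycle time = Ttrans + RTT = 2 + 40 = 42 ms (first packet sent until its ACK returns)
W * Ttrans = 2 * 2 = 4 ms of sending per cycle
W * Ttrans / (Ttrans + RTT) = 4 / 42 = 0.095238
U = min(1, 0.095238) = 0.095238
U% = 9.52%

9.52


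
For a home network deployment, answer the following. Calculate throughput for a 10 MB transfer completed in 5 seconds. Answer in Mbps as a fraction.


Given: file = 10 MB, time = 5 s
File in Mb = 10 * 8 = 80 Mb
Throughput = 80 / 5 Mbps
Throughput = 16 Mbps

16


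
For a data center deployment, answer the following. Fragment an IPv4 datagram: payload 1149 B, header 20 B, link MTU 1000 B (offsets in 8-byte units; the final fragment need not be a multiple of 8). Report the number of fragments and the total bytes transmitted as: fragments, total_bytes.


Max data per non-final fragment = floor((MTU - header)/8)*8 = floor((1000 - 20)/8)*8 = floor(980/8)*8 = 976 B
Final fragment needs no 8-byte alignment: it can carry up to MTU - header = 980 B
Non-final fragments needed = ceil((payload - 980) / 976) = ceil(169/976) = ceil(0.1732) = 1
Number of fragments = 1 + 1 = 2
Fragment sizes (data): 1 * 976 B + 173 B (last, 173 <= 980 OK)
Total bytes sent = payload + n_frags * header = 1149 + 2*20 = 1149 + 40 = 1189 B

2, 1189


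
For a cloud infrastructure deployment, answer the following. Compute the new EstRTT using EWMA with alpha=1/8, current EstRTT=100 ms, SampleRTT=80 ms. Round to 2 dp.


Given: EstRTT = 100 ms, SampleRTT = 80 ms, alpha = 1/8
New EstRTT = (1 - alpha) * EstRTT + alpha * SampleRTT
(7/8) * 100 = 87.5
(1/8) * 80 = 10
New EstRTT = 87.5 + 10 = 97.5 ms -> 97.50 ms (2 dp)

97.50


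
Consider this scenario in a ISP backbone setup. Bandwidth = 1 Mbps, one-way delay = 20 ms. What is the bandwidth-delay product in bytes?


Given: bandwidth = 1 Mbps, delay = 20 ms
BDP in bits = 1 * 10^6 * 20 / 1000
BDP in bits = 20000
BDP in bytes = 20000 / 8 = 2500

2500


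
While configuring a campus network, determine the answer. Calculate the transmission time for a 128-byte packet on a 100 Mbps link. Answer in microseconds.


Given: packet = 128 bytes, bandwidth = 100 Mbps
Packet in bits = 128 * 8 = 1024 bits
Bandwidth = 100 * 10^6 = 100000000 bps
Time = 1024 / 100000000 seconds
Time in us = 1024 * 10^6 / 100000000 = 10.24

10.24


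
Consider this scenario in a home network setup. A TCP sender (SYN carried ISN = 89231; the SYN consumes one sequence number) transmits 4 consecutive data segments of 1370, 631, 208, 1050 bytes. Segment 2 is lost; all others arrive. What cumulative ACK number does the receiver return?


SYN uses sequence number 89231; first data byte = ISN + 1 = 89232.
Segment 1: SEQ = 89232, len = 1370 B, covers [89232, 90601]
Segment 2: SEQ = 90602, len = 631 B, covers [90602, 91232] [LOST]
Segment 3: SEQ = 91233, len = 208 B, covers [91233, 91440]
Segment 4: SEQ = 91441, len = 1050 B, covers [91441, 92490]
In-order data received: bytes [89232, 90601] (segments 1..1).
Segment 2 missing -> gap begins at byte 90602; later segments buffered out of order.
Cumulative ACK = next expected in-order byte = 89232 + 1370 = 90602

90602


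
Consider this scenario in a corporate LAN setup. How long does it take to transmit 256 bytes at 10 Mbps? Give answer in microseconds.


Given: packet = 256 bytes, bandwidth = 10 Mbps
Packet in bits = 256 * 8 = 2048 bits
Bandwidth = 10 * 10^6 = 10000000 bps
Time = 2048 / 10000000 seconds
Time in us = 2048 * 10^6 / 10000000 = 204.8

204.8


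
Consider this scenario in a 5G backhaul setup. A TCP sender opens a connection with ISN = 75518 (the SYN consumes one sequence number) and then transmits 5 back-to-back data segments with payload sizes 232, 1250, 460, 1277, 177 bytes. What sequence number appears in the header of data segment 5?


The SYN occupies sequence number ISN = 75518, so the first data byte is ISN + 1 = 75519.
SEQ of data segment i = (ISN + 1) + sum of payload sizes of segments 1..i-1.
Segment 1: SEQ = 75519, payload = 232 bytes
Segment 2: SEQ = 75751, payload = 1250 bytes
Segment 3: SEQ = 77001, payload = 460 bytes
Segment 4: SEQ = 77461, payload = 1277 bytes
Segment 5: SEQ = 78738, payload = 177 bytes
SEQ of segment 5 = 75519 + 232 + 1250 + 460 + 1277 = 78738

78738


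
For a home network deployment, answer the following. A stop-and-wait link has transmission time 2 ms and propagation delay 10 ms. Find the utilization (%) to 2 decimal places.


Given: Ttrans = 2 ms, Tprop = 10 ms
RTT = 2 * Tprop = 2 * 10 = 20 ms
U = Ttrans / (Ttrans + RTT)
U = 2 / (2 + 20)
U = 2 / 22 = 0.090909
U% = 9.09%

9.09


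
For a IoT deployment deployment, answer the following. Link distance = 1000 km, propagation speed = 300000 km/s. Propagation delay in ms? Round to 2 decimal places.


Given: distance = 1000 km, speed = 300000 km/s
Delay = distance / speed = 1000 / 300000 seconds
Delay in ms = 1000 * 1000 / 300000
Delay = 3.3333 ms
Rounded to 2 dp = 3.33 ms

3.33


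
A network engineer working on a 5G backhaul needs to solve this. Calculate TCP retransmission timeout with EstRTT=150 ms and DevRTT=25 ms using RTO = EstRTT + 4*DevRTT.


Given: EstRTT = 150 ms, DevRTT = 25 ms
Timeout = EstRTT + 4 * DevRTT
4 * DevRTT = 4 * 25 = 100
Timeout = 150 + 100 = 250 ms

250


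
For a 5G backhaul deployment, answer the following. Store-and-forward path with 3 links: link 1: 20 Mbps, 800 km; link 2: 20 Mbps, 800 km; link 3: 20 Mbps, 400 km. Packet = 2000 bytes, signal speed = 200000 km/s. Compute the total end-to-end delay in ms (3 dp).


Packet = 2000 bytes = 16000 bits. Store-and-forward: sum (t_trans + t_prop) per link.
Link 1: t_trans = 16000/(20*10^6) s = 0.8000 ms; t_prop = 800/200000 s = 4.0000 ms; subtotal = 4.8000 ms
Link 2: t_trans = 16000/(20*10^6) s = 0.8000 ms; t_prop = 800/200000 s = 4.0000 ms; subtotal = 4.8000 ms
Link 3: t_trans = 16000/(20*10^6) s = 0.8000 ms; t_prop = 400/200000 s = 2.0000 ms; subtotal = 2.8000 ms
End-to-end = 4.8000 + 4.8000 + 2.8000 = 12.4000 ms -> 12.400 ms (3 dp)

12.400


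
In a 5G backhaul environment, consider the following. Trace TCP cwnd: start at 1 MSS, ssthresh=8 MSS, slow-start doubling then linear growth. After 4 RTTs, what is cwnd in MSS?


RTT 0: cwnd = 1 MSS (initial)
RTT 1: cwnd = 2 MSS (slow start, doubled)
RTT 2: cwnd = 4 MSS (slow start, doubled)
RTT 3: cwnd = 8 MSS (slow start, doubled)
RTT 4: cwnd = 9 MSS (congestion avoidance, +1)

9


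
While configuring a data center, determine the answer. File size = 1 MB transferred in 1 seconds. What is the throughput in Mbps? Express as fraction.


Given: file = 1 MB, time = 1 s
File in Mb = 1 * 8 = 8 Mb
Throughput = 8 / 1 Mbps
Throughput = 8 Mbps

8


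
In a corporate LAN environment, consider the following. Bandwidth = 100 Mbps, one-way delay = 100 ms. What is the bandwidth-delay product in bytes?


Given: bandwidth = 100 Mbps, delay = 100 ms
BDP in bits = 100 * 10^6 * 100 / 1000
BDP in bits = 10000000
BDP in bytes = 10000000 / 8 = 1250000

1250000


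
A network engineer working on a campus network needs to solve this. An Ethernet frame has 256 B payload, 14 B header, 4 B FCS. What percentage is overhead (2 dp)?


Given: payload = 256 B, header = 14 B, trailer = 4 B
Overhead bytes = header + trailer = 14 + 4 = 18
Total frame = payload + overhead = 256 + 18 = 274
Overhead % = 18 / 274 * 100 = 6.5693% -> 6.57% (2 dp)

6.57


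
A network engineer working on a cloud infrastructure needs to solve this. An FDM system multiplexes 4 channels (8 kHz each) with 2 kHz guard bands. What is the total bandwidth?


Given: 4 channels, 8 kHz each, guard = 2 kHz
Channel bandwidth = 4 * 8 = 32 kHz
Guard bands = 3 gaps * 2 kHz = 6 kHz
Total = 32 + 6 = 38 kHz

38


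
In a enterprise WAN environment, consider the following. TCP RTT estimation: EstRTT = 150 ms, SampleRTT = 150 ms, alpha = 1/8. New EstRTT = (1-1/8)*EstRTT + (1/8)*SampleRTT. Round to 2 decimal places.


Given: EstRTT = 150 ms, SampleRTT = 150 ms, alpha = 1/8
New EstRTT = (1 - alpha) * EstRTT + alpha * SampleRTT
(7/8) * 150 = 131.25
(1/8) * 150 = 18.75
New EstRTT = 131.25 + 18.75 = 150 ms -> 150.00 ms (2 dp)

150.00


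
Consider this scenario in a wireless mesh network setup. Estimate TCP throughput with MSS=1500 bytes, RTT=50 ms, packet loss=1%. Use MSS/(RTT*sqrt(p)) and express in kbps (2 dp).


Given: MSS = 1500 bytes, RTT = 50 ms, loss = 1%
RTT in seconds = 50 / 1000 = 0.05
Loss rate = 1% = 0.01
sqrt(loss) = sqrt(0.01) = 0.1
Throughput (bytes/s) = 1500 / (0.05 * 0.1) = 300000.0000
Throughput (kbps) = 300000.0000 * 8 / 1000 = 2400.000000 -> 2400.00 kbps (2 dp)

2400.00


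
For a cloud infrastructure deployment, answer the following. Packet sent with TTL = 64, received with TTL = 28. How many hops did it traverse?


Given: initial TTL = 64, received TTL = 28
Hops = initial TTL - received TTL
Hops = 64 - 28 = 36

36


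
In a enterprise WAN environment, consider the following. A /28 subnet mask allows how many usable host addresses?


Given: subnet mask /28
Host bits = 32 - 28 = 4
Total addresses = 2^4 = 16
Usable hosts = 16 - 2 (network + broadcast) = 14

14


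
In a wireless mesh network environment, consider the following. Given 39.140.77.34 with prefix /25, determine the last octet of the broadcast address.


Given: IP = 39.140.77.34, prefix = /25
Host bits = 32 - 25 = 7
Network last octet = 34 AND mask = 0
Host part size = 2^7 - 1 = 127
Broadcast last octet = 0 OR 127 = 127

127


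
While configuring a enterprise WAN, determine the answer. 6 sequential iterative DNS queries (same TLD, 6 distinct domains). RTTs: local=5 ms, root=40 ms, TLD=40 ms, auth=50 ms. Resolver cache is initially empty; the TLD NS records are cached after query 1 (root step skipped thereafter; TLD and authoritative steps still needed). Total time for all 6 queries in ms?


Lookup 1 (cold cache): local + root + TLD + auth = 5 + 40 + 40 + 50 = 135 ms
Lookups 2..6 (TLD NS cached -> skip root; new domain -> still ask TLD and auth): local + TLD + auth = 5 + 40 + 50 = 95 ms each
Remaining 5 lookups: 5 * 95 = 475 ms
Total = 135 + 475 = 610 ms

610


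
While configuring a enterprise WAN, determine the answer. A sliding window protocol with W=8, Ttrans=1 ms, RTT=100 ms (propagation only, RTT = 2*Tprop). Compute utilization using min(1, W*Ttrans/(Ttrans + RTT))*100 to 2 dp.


Given: W = 8, Ttrans = 1 ms, RTT = 100 ms (= 2 * Tprop, Tprop = 50 ms)
Cycle time = Ttrans + RTT = 1 + 100 = 101 ms (first packet sent until its ACK returns)
W * Ttrans = 8 * 1 = 8 ms of sending per cycle
W * Ttrans / (Ttrans + RTT) = 8 / 101 = 0.079208
U = min(1, 0.079208) = 0.079208
U% = 7.92%

7.92


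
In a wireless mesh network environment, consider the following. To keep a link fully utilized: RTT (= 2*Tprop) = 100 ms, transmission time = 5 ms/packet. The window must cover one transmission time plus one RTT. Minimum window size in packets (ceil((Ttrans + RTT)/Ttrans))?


Given: Ttrans = 5 ms, RTT = 100 ms (= 2 * Tprop, Tprop = 50 ms)
Time until first ACK returns = Ttrans + RTT = 5 + 100 = 105 ms
Need W * Ttrans >= Ttrans + RTT  ->  W >= (Ttrans + RTT) / Ttrans
(Ttrans + RTT) / Ttrans = 105 / 5 = 21
W_min = ceil(21) = 21

21


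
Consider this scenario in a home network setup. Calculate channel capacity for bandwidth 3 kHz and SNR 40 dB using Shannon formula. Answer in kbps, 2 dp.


Given: B = 3 kHz, SNR = 40 dB
SNR linear = 10^(40/10) = 10000
1 + SNR = 10001
log2(10001) = 13.2878566418
C = 3 * 1000 * 13.2878566418 = 39863.5699 bps
C = 39.863570 kbps -> 39.86 kbps (2 dp)

39.86


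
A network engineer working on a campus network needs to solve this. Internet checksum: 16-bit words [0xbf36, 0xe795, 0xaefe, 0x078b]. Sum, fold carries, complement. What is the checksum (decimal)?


Given words: [0xbf36, 0xe795, 0xaefe, 0x078b]
Step 1: Sum all words
Raw sum = 48950 + 59285 + 44798 + 1931 = 154964
Step 2: Fold carry: (23892 + 2) = 23894
One's complement = ~23894 & 0xFFFF = 41641

41641


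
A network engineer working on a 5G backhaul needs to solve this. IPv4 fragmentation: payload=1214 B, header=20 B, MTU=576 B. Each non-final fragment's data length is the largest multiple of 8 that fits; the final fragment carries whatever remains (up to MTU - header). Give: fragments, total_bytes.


Max data per non-final fragment = floor((MTU - header)/8)*8 = floor((576 - 20)/8)*8 = floor(556/8)*8 = 552 B
Final fragment needs no 8-byte alignment: it can carry up to MTU - header = 556 B
Non-final fragments needed = ceil((payload - 556) / 552) = ceil(658/552) = ceil(1.1920) = 2
Number of fragments = 2 + 1 = 3
Fragment sizes (data): 2 * 552 B + 110 B (last, 110 <= 556 OK)
Total bytes sent = payload + n_frags * header = 1214 + 3*20 = 1214 + 60 = 1274 B

3, 1274


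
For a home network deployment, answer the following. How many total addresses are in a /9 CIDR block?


Given: CIDR prefix /9
Host bits = 32 - 9 = 23
Total addresses = 2^23 = 8388608

8388608


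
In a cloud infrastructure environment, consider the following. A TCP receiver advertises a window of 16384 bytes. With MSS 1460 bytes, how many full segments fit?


Given: RWND = 16384 bytes, MSS = 1460 bytes
Full segments = floor(RWND / MSS)
Full segments = floor(16384 / 1460)
Full segments = floor(11.2219) = 11

11


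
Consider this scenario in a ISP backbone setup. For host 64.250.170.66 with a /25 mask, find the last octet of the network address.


Given: IP = 64.250.170.66, prefix = /25
Subnet mask = 255.255.255.128
Last octet of IP: 66
Last octet of mask: 128
Network last octet = 66 AND 128 = 0

0


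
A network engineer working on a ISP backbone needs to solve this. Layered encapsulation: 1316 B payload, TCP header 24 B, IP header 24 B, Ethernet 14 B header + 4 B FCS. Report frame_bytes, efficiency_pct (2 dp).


TCP segment = 1316 + 24 = 1340 B
IP packet = 1340 + 24 = 1364 B
Ethernet frame = 1364 + 14 + 4 = 1382 B
Efficiency = app / frame = 1316 / 1382 = 0.952243 = 95.2243% -> 95.22% (2 dp)

1382, 95.22


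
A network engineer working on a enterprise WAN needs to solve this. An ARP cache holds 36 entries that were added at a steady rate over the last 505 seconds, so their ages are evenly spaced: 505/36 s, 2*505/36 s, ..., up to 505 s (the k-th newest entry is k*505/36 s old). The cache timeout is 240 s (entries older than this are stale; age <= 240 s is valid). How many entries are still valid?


Ages are k * 505/36 s for k = 1..36 (spacing = 14.0278 s).
Entry k is valid iff k * 505/36 <= 240 iff k <= 36 * 240 / 505 = 17.1089
n_valid = floor(17.1089) = 17
(n_stale = 36 - 17 = 19)

17


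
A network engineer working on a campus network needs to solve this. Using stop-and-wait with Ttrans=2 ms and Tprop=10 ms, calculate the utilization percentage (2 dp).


Given: Ttrans = 2 ms, Tprop = 10 ms
RTT = 2 * Tprop = 2 * 10 = 20 ms
U = Ttrans / (Ttrans + RTT)
U = 2 / (2 + 20)
U = 2 / 22 = 0.090909
U% = 9.09%

9.09


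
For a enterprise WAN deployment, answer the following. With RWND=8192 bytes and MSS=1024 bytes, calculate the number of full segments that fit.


Given: RWND = 8192 bytes, MSS = 1024 bytes
Full segments = floor(RWND / MSS)
Full segments = floor(8192 / 1024)
Full segments = floor(8.0) = 8

8


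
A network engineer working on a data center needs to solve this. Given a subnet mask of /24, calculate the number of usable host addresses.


Given: subnet mask /24
Host bits = 32 - 24 = 8
Total addresses = 2^8 = 256
Usable hosts = 256 - 2 (network + broadcast) = 254

254


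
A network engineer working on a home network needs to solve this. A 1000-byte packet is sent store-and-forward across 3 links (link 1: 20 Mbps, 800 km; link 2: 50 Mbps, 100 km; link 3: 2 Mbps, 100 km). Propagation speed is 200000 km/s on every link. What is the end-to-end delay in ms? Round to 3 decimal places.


Packet = 1000 bytes = 8000 bits. Store-and-forward: sum (t_trans + t_prop) per link.
Link 1: t_trans = 8000/(20*10^6) s = 0.4000 ms; t_prop = 800/200000 s = 4.0000 ms; subtotal = 4.4000 ms
Link 2: t_trans = 8000/(50*10^6) s = 0.1600 ms; t_prop = 100/200000 s = 0.5000 ms; subtotal = 0.6600 ms
Link 3: t_trans = 8000/(2*10^6) s = 4.0000 ms; t_prop = 100/200000 s = 0.5000 ms; subtotal = 4.5000 ms
End-to-end = 4.4000 + 0.6600 + 4.5000 = 9.5600 ms -> 9.560 ms (3 dp)

9.560


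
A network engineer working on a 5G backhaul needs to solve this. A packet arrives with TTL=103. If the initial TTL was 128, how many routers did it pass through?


Given: initial TTL = 128, received TTL = 103
Hops = initial TTL - received TTL
Hops = 128 - 103 = 25

25


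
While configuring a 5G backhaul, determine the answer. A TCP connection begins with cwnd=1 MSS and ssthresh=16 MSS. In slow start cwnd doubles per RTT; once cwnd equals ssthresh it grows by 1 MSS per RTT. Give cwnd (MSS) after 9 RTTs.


RTT 0: cwnd = 1 MSS (initial)
RTT 1: cwnd = 2 MSS (slow start, doubled)
RTT 2: cwnd = 4 MSS (slow start, doubled)
RTT 3: cwnd = 8 MSS (slow start, doubled)
RTT 4: cwnd = 16 MSS (slow start, doubled)
RTT 5: cwnd = 17 MSS (congestion avoidance, +1)
RTT 6: cwnd = 18 MSS (congestion avoidance, +1)
RTT 7: cwnd = 19 MSS (congestion avoidance, +1)
RTT 8: cwnd = 20 MSS (congestion avoidance, +1)
RTT 9: cwnd = 21 MSS (congestion avoidance, +1)

21


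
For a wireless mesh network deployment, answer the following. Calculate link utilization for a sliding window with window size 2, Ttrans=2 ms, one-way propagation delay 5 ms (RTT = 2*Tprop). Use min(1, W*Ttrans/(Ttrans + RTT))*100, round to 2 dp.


Given: W = 2, Ttrans = 2 ms, RTT = 10 ms (= 2 * Tprop, Tprop = 5 ms)
Cycle time = Ttrans + RTT = 2 + 10 = 12 ms (first packet sent until its ACK returns)
W * Ttrans = 2 * 2 = 4 ms of sending per cycle
W * Ttrans / (Ttrans + RTT) = 4 / 12 = 0.333333
U = min(1, 0.333333) = 0.333333
U% = 33.33%

33.33


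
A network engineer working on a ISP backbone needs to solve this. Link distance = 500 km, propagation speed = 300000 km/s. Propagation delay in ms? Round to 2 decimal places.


Given: distance = 500 km, speed = 300000 km/s
Delay = distance / speed = 500 / 300000 seconds
Delay in ms = 500 * 1000 / 300000
Delay = 1.6667 ms
Rounded to 2 dp = 1.67 ms

1.67


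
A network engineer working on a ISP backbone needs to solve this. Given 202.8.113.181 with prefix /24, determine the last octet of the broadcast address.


Given: IP = 202.8.113.181, prefix = /24
Host bits = 32 - 24 = 8
Network last octet = 181 AND mask = 0
Host part size = 2^8 - 1 = 255
Broadcast last octet = 0 OR 255 = 255

255


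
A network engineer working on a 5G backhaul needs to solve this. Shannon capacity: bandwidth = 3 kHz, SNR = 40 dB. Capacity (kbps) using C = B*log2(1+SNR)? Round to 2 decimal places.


Given: B = 3 kHz, SNR = 40 dB
SNR linear = 10^(40/10) = 10000
1 + SNR = 10001
log2(10001) = 13.2878566418
C = 3 * 1000 * 13.2878566418 = 39863.5699 bps
C = 39.863570 kbps -> 39.86 kbps (2 dp)

39.86


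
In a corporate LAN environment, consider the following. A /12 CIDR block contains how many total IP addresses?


Given: CIDR prefix /12
Host bits = 32 - 12 = 20
Total addresses = 2^20 = 1048576

1048576


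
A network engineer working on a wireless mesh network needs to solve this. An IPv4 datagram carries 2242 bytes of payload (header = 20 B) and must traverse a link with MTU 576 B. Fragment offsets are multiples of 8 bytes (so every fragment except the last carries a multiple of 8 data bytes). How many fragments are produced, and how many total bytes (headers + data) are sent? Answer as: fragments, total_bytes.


Max data per non-final fragment = floor((MTU - header)/8)*8 = floor((576 - 20)/8)*8 = floor(556/8)*8 = 552 B
Final fragment needs no 8-byte alignment: it can carry up to MTU - header = 556 B
Non-final fragments needed = ceil((payload - 556) / 552) = ceil(1686/552) = ceil(3.0543) = 4
Number of fragments = 4 + 1 = 5
Fragment sizes (data): 4 * 552 B + 34 B (last, 34 <= 556 OK)
Total bytes sent = payload + n_frags * header = 2242 + 5*20 = 2242 + 100 = 2342 B

5, 2342


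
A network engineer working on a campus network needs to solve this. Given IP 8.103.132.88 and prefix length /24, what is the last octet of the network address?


Given: IP = 8.103.132.88, prefix = /24
Subnet mask = 255.255.255.0
Last octet of IP: 88
Last octet of mask: 0
Network last octet = 88 AND 0 = 0

0


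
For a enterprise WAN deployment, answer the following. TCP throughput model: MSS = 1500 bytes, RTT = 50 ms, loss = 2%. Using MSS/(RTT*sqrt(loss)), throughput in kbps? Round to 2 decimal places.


Given: MSS = 1500 bytes, RTT = 50 ms, loss = 2%
RTT in seconds = 50 / 1000 = 0.05
Loss rate = 2% = 0.02
sqrt(loss) = sqrt(0.02) = 0.141421356237
Throughput (bytes/s) = 1500 / (0.05 * 0.141421356237) = 212132.0344
Throughput (kbps) = 212132.0344 * 8 / 1000 = 1697.056275 -> 1697.06 kbps (2 dp)

1697.06


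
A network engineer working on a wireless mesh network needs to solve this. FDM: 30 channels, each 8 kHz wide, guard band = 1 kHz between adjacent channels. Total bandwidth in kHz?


Given: 30 channels, 8 kHz each, guard = 1 kHz
Channel bandwidth = 30 * 8 = 240 kHz
Guard bands = 29 gaps * 1 kHz = 29 kHz
Total = 240 + 29 = 269 kHz

269


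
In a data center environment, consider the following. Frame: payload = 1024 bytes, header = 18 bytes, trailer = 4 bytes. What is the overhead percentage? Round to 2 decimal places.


Given: payload = 1024 B, header = 18 B, trailer = 4 B
Overhead bytes = header + trailer = 18 + 4 = 22
Total frame = payload + overhead = 1024 + 22 = 1046
Overhead % = 22 / 1046 * 100 = 2.1033% -> 2.10% (2 dp)

2.10


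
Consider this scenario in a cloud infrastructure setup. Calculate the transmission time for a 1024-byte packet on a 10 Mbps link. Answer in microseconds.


Given: packet = 1024 bytes, bandwidth = 10 Mbps
Packet in bits = 1024 * 8 = 8192 bits
Bandwidth = 10 * 10^6 = 10000000 bps
Time = 8192 / 10000000 seconds
Time in us = 8192 * 10^6 / 10000000 = 819.2

819.2


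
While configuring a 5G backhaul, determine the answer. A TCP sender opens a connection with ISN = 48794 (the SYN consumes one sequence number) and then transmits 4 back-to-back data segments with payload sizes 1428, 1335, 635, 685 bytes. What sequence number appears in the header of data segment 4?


The SYN occupies sequence number ISN = 48794, so the first data byte is ISN + 1 = 48795.
SEQ of data segment i = (ISN + 1) + sum of payload sizes of segments 1..i-1.
Segment 1: SEQ = 48795, payload = 1428 bytes
Segment 2: SEQ = 50223, payload = 1335 bytes
Segment 3: SEQ = 51558, payload = 635 bytes
Segment 4: SEQ = 52193, payload = 685 bytes
SEQ of segment 4 = 48795 + 1428 + 1335 + 635 = 52193

52193


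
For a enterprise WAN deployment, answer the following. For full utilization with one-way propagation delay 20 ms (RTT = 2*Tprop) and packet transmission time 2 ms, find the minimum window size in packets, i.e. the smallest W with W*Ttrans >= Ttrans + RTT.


Given: Ttrans = 2 ms, RTT = 40 ms (= 2 * Tprop, Tprop = 20 ms)
Time until first ACK returns = Ttrans + RTT = 2 + 40 = 42 ms
Need W * Ttrans >= Ttrans + RTT  ->  W >= (Ttrans + RTT) / Ttrans
(Ttrans + RTT) / Ttrans = 42 / 2 = 21
W_min = ceil(21) = 21

21


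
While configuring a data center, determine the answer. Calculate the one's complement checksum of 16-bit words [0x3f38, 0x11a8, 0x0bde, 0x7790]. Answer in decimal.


Given words: [0x3f38, 0x11a8, 0x0bde, 0x7790]
Step 1: Sum all words
Raw sum = 16184 + 4520 + 3038 + 30608 = 54350
One's complement = ~54350 & 0xFFFF = 11185

11185


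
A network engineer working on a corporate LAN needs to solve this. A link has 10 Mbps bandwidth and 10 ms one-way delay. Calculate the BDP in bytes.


Given: bandwidth = 10 Mbps, delay = 10 ms
BDP in bits = 10 * 10^6 * 10 / 1000
BDP in bits = 100000
BDP in bytes = 100000 / 8 = 12500

12500


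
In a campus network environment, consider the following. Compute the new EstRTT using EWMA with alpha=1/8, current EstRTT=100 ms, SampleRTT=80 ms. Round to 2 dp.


Given: EstRTT = 100 ms, SampleRTT = 80 ms, alpha = 1/8
New EstRTT = (1 - alpha) * EstRTT + alpha * SampleRTT
(7/8) * 100 = 87.5
(1/8) * 80 = 10
New EstRTT = 87.5 + 10 = 97.5 ms -> 97.50 ms (2 dp)

97.50


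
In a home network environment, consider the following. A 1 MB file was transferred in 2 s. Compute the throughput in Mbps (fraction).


Given: file = 1 MB, time = 2 s
File in Mb = 1 * 8 = 8 Mb
Throughput = 8 / 2 Mbps
Throughput = 4 Mbps

4


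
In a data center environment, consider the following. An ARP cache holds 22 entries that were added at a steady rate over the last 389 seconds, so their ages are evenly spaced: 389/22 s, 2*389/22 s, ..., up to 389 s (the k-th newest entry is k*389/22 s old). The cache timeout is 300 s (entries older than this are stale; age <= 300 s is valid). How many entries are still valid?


Ages are k * 389/22 s for k = 1..22 (spacing = 17.6818 s).
Entry k is valid iff k * 389/22 <= 300 iff k <= 22 * 300 / 389 = 16.9666
n_valid = floor(16.9666) = 16
(n_stale = 22 - 16 = 6)

16


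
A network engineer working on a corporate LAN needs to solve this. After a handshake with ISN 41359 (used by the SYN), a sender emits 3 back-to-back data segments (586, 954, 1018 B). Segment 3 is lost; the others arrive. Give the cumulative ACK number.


SYN uses sequence number 41359; first data byte = ISN + 1 = 41360.
Segment 1: SEQ = 41360, len = 586 B, covers [41360, 41945]
Segment 2: SEQ = 41946, len = 954 B, covers [41946, 42899]
Segment 3: SEQ = 42900, len = 1018 B, covers [42900, 43917] [LOST]
In-order data received: bytes [41360, 42899] (segments 1..2).
Segment 3 missing -> gap begins at byte 42900.
Cumulative ACK = next expected in-order byte = 41360 + 586 + 954 = 42900

42900


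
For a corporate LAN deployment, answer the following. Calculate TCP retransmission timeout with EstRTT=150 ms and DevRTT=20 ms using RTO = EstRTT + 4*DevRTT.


Given: EstRTT = 150 ms, DevRTT = 20 ms
Timeout = EstRTT + 4 * DevRTT
4 * DevRTT = 4 * 20 = 80
Timeout = 150 + 80 = 230 ms

230


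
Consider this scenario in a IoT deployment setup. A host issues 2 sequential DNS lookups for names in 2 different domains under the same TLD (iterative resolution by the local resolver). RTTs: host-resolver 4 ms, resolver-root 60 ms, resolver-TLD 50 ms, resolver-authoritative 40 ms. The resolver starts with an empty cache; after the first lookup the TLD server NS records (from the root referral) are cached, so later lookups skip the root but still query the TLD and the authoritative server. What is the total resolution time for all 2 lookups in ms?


Lookup 1 (cold cache): local + root + TLD + auth = 4 + 60 + 50 + 40 = 154 ms
Lookups 2..2 (TLD NS cached -> skip root; new domain -> still ask TLD and auth): local + TLD + auth = 4 + 50 + 40 = 94 ms each
Remaining 1 lookups: 1 * 94 = 94 ms
Total = 154 + 94 = 248 ms

248


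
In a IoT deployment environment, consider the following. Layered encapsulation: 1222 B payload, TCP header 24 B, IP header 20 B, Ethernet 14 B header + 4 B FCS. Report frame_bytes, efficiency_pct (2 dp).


TCP segment = 1222 + 24 = 1246 B
IP packet = 1246 + 20 = 1266 B
Ethernet frame = 1266 + 14 + 4 = 1284 B
Efficiency = app / frame = 1222 / 1284 = 0.951713 = 95.1713% -> 95.17% (2 dp)

1284, 95.17


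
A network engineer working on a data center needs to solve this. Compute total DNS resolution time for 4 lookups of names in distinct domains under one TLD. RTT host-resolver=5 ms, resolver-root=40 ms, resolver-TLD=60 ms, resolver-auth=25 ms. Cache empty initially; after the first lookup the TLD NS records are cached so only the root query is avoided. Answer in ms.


Lookup 1 (cold cache): local + root + TLD + auth = 5 + 40 + 60 + 25 = 130 ms
Lookups 2..4 (TLD NS cached -> skip root; new domain -> still ask TLD and auth): local + TLD + auth = 5 + 60 + 25 = 90 ms each
Remaining 3 lookups: 3 * 90 = 270 ms
Total = 130 + 270 = 400 ms

400


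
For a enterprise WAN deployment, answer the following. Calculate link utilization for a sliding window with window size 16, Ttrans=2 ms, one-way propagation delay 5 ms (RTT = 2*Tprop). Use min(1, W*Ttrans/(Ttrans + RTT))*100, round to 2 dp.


Given: W = 16, Ttrans = 2 ms, RTT = 10 ms (= 2 * Tprop, Tprop = 5 ms)
Cycle time = Ttrans + RTT = 2 + 10 = 12 ms (first packet sent until its ACK returns)
W * Ttrans = 16 * 2 = 32 ms of sending per cycle
W * Ttrans / (Ttrans + RTT) = 32 / 12 = 2.666667
U = min(1, 2.666667) = 1.000000
U% = 100.00%

100.00


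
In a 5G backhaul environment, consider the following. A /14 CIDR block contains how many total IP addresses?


Given: CIDR prefix /14
Host bits = 32 - 14 = 18
Total addresses = 2^18 = 262144

262144


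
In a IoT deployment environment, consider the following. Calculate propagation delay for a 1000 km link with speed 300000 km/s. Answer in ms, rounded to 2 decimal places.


Given: distance = 1000 km, speed = 300000 km/s
Delay = distance / speed = 1000 / 300000 seconds
Delay in ms = 1000 * 1000 / 300000
Delay = 3.3333 ms
Rounded to 2 dp = 3.33 ms

3.33


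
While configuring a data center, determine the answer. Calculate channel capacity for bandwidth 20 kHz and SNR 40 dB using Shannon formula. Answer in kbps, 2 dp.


Given: B = 20 kHz, SNR = 40 dB
SNR linear = 10^(40/10) = 10000
1 + SNR = 10001
log2(10001) = 13.2878566418
C = 20 * 1000 * 13.2878566418 = 265757.1328 bps
C = 265.757133 kbps -> 265.76 kbps (2 dp)

265.76


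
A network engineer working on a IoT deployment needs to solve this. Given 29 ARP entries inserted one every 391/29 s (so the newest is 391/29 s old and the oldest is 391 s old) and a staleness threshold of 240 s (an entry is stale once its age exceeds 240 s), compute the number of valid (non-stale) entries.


Ages are k * 391/29 s for k = 1..29 (spacing = 13.4828 s).
Entry k is valid iff k * 391/29 <= 240 iff k <= 29 * 240 / 391 = 17.8005
n_valid = floor(17.8005) = 17
(n_stale = 29 - 17 = 12)

17


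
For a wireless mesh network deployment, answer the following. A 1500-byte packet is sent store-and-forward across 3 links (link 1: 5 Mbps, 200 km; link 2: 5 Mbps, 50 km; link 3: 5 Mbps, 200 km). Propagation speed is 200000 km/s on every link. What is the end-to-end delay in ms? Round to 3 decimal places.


Packet = 1500 bytes = 12000 bits. Store-and-forward: sum (t_trans + t_prop) per link.
Link 1: t_trans = 12000/(5*10^6) s = 2.4000 ms; t_prop = 200/200000 s = 1.0000 ms; subtotal = 3.4000 ms
Link 2: t_trans = 12000/(5*10^6) s = 2.4000 ms; t_prop = 50/200000 s = 0.2500 ms; subtotal = 2.6500 ms
Link 3: t_trans = 12000/(5*10^6) s = 2.4000 ms; t_prop = 200/200000 s = 1.0000 ms; subtotal = 3.4000 ms
End-to-end = 3.4000 + 2.6500 + 3.4000 = 9.4500 ms -> 9.450 ms (3 dp)

9.450


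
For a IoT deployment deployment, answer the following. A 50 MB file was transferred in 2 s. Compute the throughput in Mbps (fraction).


Given: file = 50 MB, time = 2 s
File in Mb = 50 * 8 = 400 Mb
Throughput = 400 / 2 Mbps
Throughput = 200 Mbps

200


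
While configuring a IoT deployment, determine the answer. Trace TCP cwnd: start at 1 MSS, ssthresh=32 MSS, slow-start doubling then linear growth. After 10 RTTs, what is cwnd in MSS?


RTT 0: cwnd = 1 MSS (initial)
RTT 1: cwnd = 2 MSS (slow start, doubled)
RTT 2: cwnd = 4 MSS (slow start, doubled)
RTT 3: cwnd = 8 MSS (slow start, doubled)
RTT 4: cwnd = 16 MSS (slow start, doubled)
RTT 5: cwnd = 32 MSS (slow start, doubled)
RTT 6: cwnd = 33 MSS (congestion avoidance, +1)
RTT 7: cwnd = 34 MSS (congestion avoidance, +1)
RTT 8: cwnd = 35 MSS (congestion avoidance, +1)
RTT 9: cwnd = 36 MSS (congestion avoidance, +1)
RTT 10: cwnd = 37 MSS (congestion avoidance, +1)

37
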